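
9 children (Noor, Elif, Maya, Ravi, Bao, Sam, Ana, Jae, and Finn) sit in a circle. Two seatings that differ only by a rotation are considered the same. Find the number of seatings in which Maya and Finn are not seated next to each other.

Without the restriction there are (8)! = 40320 seatings.
Seatings with Maya beside Finn: treat them as a block with 2 internal orders, giving 2 × (7)! = 10080.
Subtracting, 40320 − 10080 = 30240.

30240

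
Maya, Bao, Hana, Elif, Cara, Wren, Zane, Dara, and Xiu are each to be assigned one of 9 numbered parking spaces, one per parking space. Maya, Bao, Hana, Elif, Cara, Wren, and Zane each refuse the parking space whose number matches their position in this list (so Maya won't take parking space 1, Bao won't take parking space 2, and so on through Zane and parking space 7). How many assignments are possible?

165016

Let Aᵢ (for 1 ≤ i ≤ 7) be the placements that put person i in their forbidden parking space. Any j of these fix j positions, leaving (9−j)! ways to fill the rest, and there are C(7,j) ways to pick which j.
By inclusion–exclusion, the number of valid placements is Σ_{j=0}^{7} (−1)^j C(7,j)·(9−j)!.
Computing: 362880 − 282240 + 105840 − 25200 + 4200 − 504 + 42 − 2 = 165016.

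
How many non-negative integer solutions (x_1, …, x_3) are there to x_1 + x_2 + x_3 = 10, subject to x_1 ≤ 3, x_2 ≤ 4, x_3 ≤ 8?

17

By stars and bars, unrestricted non-negative solutions to x_1+…+x_3 = 10 number C(10+2,2) = 66.
Subtract solutions that violate a single cap (substitute x_i' = x_i − (cap_i+1)): x_1 ≥ 4 gives C(8,2) = 28; x_2 ≥ 5 gives C(7,2) = 21; x_3 ≥ 9 gives C(3,2) = 3. Together 52.
Add back pairs where two caps are both exceeded: 3 + 0 + 0 = 3.
By inclusion–exclusion the count is 66 − 52 + 3 = 17.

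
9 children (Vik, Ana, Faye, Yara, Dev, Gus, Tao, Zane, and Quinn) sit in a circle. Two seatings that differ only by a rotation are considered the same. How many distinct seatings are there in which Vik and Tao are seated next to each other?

10080

Treat {Vik, Tao} as one unit (2 internal orders) and seat the resulting 8 units around the table: (7)! circular arrangements.
So 2 × (7)! = 2 × 5040 = 10080.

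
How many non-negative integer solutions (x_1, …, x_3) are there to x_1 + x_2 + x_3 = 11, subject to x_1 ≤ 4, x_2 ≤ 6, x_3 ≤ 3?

6

Ignoring the caps, the number of non-negative solutions to x_1+…+x_3 = 11 is C(13,2) = 78.
Subtract solutions that violate a single cap (substitute x_i' = x_i − (cap_i+1)): x_1 ≥ 5 gives C(8,2) = 28; x_2 ≥ 7 gives C(6,2) = 15; x_3 ≥ 4 gives C(9,2) = 36. Together 79.
Add back pairs where two caps are both exceeded: 0 + 6 + 1 = 7.
By inclusion–exclusion the count is 78 − 79 + 7 = 6.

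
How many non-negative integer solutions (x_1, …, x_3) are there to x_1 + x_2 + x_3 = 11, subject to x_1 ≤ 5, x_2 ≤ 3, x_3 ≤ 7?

14

Without the upper bounds there are C(13,2) = 78 ways to split 11 among 3 variables.
Subtract solutions that violate a single cap (substitute x_i' = x_i − (cap_i+1)): x_1 ≥ 6 gives C(7,2) = 21; x_2 ≥ 4 gives C(9,2) = 36; x_3 ≥ 8 gives C(5,2) = 10. Together 67.
Add back pairs where two caps are both exceeded: 3 + 0 + 0 = 3.
By inclusion–exclusion the count is 78 − 67 + 3 = 14.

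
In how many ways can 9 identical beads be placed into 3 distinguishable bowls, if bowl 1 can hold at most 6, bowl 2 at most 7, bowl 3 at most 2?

18

Ignoring the caps, the number of non-negative solutions to x_1+…+x_3 = 9 is C(11,2) = 55.
Subtract solutions that violate a single cap (substitute x_i' = x_i − (cap_i+1)): x_1 ≥ 7 gives C(4,2) = 6; x_2 ≥ 8 gives C(3,2) = 3; x_3 ≥ 3 gives C(8,2) = 28. Together 37.
No two caps can be exceeded simultaneously, so the pair terms are all 0.
By inclusion–exclusion the count is 55 − 37 + 0 = 18.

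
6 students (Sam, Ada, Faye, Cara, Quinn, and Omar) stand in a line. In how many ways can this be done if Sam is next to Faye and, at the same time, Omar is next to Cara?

Treat {Sam,Faye} as one block (2 orders) and {Omar,Cara} as another (2 orders).
That leaves 4 units to arrange: 2 × 2 × 4! = 4 × 24 = 96.

96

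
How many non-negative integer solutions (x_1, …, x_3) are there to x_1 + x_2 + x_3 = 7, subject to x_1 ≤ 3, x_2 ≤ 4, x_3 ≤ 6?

Without the upper bounds there are C(9,2) = 36 ways to split 7 among 3 variables.
Subtract solutions that violate a single cap (substitute x_i' = x_i − (cap_i+1)): x_1 ≥ 4 gives C(5,2) = 10; x_2 ≥ 5 gives C(4,2) = 6; x_3 ≥ 7 gives C(2,2) = 1. Together 17.
No two caps can be exceeded simultaneously, so the pair terms are all 0.
By inclusion–exclusion the count is 36 − 17 + 0 = 19.

19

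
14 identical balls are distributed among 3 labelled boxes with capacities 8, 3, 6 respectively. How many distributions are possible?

Without the upper bounds there are C(16,2) = 120 ways to split 14 among 3 boxes.
Subtract solutions that violate a single cap (substitute x_i' = x_i − (cap_i+1)): x_1 ≥ 9 gives C(7,2) = 21; x_2 ≥ 4 gives C(12,2) = 66; x_3 ≥ 7 gives C(9,2) = 36. Together 123.
Add back pairs where two caps are both exceeded: 3 + 0 + 10 = 13.
By inclusion–exclusion the count is 120 − 123 + 13 = 10.

10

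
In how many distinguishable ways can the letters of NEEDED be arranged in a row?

NEEDED has 6 letters with D appearing twice and E appearing 3 times.
Dividing 6! = 720 by 3!·2! = 12 for the repeated letters gives 60.

60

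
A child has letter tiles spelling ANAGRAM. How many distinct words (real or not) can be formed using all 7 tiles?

840

The 7 letters of ANAGRAM have repeats: A appearing 3 times.
The number of distinct arrangements is 7!/(3!) = 5040/6 = 840.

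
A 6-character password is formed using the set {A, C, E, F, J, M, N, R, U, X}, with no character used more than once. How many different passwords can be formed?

151200

Choose and order 6 of the 10 symbols: the first character has 10 options, the next 9, and so on down to 5.
That product is 10 × 9 × 8 × 7 × 6 × 5 = 151200.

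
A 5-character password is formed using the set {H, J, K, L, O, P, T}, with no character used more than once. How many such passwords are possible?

This is a permutation of 5 out of 7: P(7,5) = 7!/2!.
7 × 6 × 5 × 4 × 3 = 2520.

2520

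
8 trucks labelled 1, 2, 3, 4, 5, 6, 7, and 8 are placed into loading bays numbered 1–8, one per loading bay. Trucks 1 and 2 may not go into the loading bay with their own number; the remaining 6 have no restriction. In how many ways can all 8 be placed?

Let Aᵢ (for i ∈ {1, 2}) be the placements that put truck i in its forbidden loading bay. Any j of these fix j positions, leaving (8−j)! ways to fill the rest, and there are C(2,j) ways to pick which j.
By inclusion–exclusion, the number of valid placements is Σ_{j=0}^{2} (−1)^j C(2,j)·(8−j)!.
Computing: 40320 − 10080 + 720 = 30960.

30960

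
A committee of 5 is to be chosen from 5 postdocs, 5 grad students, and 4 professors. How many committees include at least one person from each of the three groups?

1500

With no constraint there are C(14,5) = 2002 possible selections.
Selections missing a whole group: no postdocs → C(9,5) = 126; no grad students → C(9,5) = 126; no professors → C(10,5) = 252.
Add back selections omitting two groups (i.e. drawn from a single group): C(5,5) + C(5,5) + C(4,5) = 2.
By inclusion–exclusion: 2002 − 504 + 2 = 1500.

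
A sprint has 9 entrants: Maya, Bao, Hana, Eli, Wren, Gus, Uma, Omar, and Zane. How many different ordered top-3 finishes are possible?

504

This is an ordered selection of 3 from 9: P(9,3).
That gives 9 × 8 × 7 = 504.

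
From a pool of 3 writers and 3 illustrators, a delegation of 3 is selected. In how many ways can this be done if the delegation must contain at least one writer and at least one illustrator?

Unrestricted: C(6,3) = 20 ways to pick any 3 of the 6.
Subtract selections that omit an entire group: no writers → C(3,3) = 1; no illustrators → C(3,3) = 1.
Both groups omitted at once is impossible, so 20 − 2 = 18.

18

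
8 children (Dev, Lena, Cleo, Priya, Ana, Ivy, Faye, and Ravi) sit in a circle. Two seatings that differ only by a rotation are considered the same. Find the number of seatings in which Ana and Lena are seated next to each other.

Glue Ana and Lena into a block (2 internal orders). Seating 7 units around a circle gives (6)! arrangements.
So 2 × (6)! = 2 × 720 = 1440.

1440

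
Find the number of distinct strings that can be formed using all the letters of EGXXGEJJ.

2520

EGXXGEJJ has 8 letters with E appearing twice, G appearing twice, J appearing twice, and X appearing twice.
Dividing 8! = 40320 by 2!·2!·2!·2! = 16 for the repeated letters gives 2520.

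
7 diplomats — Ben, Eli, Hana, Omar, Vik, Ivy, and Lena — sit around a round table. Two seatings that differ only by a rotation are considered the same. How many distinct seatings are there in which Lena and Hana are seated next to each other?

Glue Lena and Hana into a block (2 internal orders). Seating 6 units around a circle gives (5)! arrangements.
So 2 × (5)! = 2 × 120 = 240.

240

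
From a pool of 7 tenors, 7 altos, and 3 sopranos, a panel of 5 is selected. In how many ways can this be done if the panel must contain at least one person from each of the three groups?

3724

Unrestricted: C(17,5) = 6188 ways to pick any 5 of the 17.
Selections missing a whole group: no tenors → C(10,5) = 252; no altos → C(10,5) = 252; no sopranos → C(14,5) = 2002.
Add back selections omitting two groups (i.e. drawn from a single group): C(7,5) + C(7,5) + C(3,5) = 42.
By inclusion–exclusion: 6188 − 2506 + 42 = 3724.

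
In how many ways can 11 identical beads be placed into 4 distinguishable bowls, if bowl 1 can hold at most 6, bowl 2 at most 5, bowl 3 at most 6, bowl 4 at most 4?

155

By stars and bars, unrestricted non-negative solutions to x_1+…+x_4 = 11 number C(11+3,3) = 364.
Subtract solutions that violate a single cap (substitute x_i' = x_i − (cap_i+1)): x_1 ≥ 7 gives C(7,3) = 35; x_2 ≥ 6 gives C(8,3) = 56; x_3 ≥ 7 gives C(7,3) = 35; x_4 ≥ 5 gives C(9,3) = 84. Together 210.
Add back pairs where two caps are both exceeded: 0 + 0 + 0 + 0 + 1 + 0 = 1.
By inclusion–exclusion the count is 364 − 210 + 1 = 155.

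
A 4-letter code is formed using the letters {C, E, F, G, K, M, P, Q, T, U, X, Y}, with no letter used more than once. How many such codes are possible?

With no repetition, fill the 4 letters in order: 12 choices, then 11, down to 9.
That product is 12 × 11 × 10 × 9 = 11880.

11880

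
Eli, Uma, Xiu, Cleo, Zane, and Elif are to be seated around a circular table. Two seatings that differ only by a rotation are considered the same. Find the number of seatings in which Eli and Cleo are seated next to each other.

Glue Eli and Cleo into a block (2 internal orders). Seating 5 units around a circle gives (4)! arrangements.
So 2 × (4)! = 2 × 24 = 48.

48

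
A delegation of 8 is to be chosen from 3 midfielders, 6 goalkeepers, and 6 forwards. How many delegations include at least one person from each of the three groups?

5922

With no constraint there are C(15,8) = 6435 possible selections.
Selections missing a whole group: no midfielders → C(12,8) = 495; no goalkeepers → C(9,8) = 9; no forwards → C(9,8) = 9.
Add back selections omitting two groups (i.e. drawn from a single group): C(3,8) + C(6,8) + C(6,8) = 0.
By inclusion–exclusion: 6435 − 513 + 0 = 5922.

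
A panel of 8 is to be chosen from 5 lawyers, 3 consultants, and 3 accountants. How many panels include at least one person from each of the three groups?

With no constraint there are C(11,8) = 165 possible selections.
Selections missing a whole group: no lawyers → C(6,8) = 0; no consultants → C(8,8) = 1; no accountants → C(8,8) = 1.
Add back selections omitting two groups (i.e. drawn from a single group): C(5,8) + C(3,8) + C(3,8) = 0.
By inclusion–exclusion: 165 − 2 + 0 = 163.

163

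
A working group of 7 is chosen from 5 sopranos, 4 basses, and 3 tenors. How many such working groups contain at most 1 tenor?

Split by how many tenors are chosen (0 through 1).
Sum: C(3,0)·C(9,7) + C(3,1)·C(9,6) = 36 + 252 = 288.

288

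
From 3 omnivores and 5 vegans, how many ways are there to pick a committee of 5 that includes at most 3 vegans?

40

Split by how many vegans are chosen (0 through 3).
Sum: C(5,0)·C(3,5) + C(5,1)·C(3,4) + C(5,2)·C(3,3) + C(5,3)·C(3,2) = 0 + 0 + 10 + 30 = 40.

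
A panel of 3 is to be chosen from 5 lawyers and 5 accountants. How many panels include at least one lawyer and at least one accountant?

100

With no constraint there are C(10,3) = 120 possible selections.
Subtract selections that omit an entire group: no lawyers → C(5,3) = 10; no accountants → C(5,3) = 10.
Both groups omitted at once is impossible, so 120 − 20 = 100.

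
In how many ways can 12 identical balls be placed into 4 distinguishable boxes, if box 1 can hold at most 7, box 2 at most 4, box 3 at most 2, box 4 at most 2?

18

Ignoring the caps, the number of non-negative solutions to x_1+…+x_4 = 12 is C(15,3) = 455.
Subtract solutions that violate a single cap (substitute x_i' = x_i − (cap_i+1)): x_1 ≥ 8 gives C(7,3) = 35; x_2 ≥ 5 gives C(10,3) = 120; x_3 ≥ 3 gives C(12,3) = 220; x_4 ≥ 3 gives C(12,3) = 220. Together 595.
Add back pairs where two caps are both exceeded: 0 + 4 + 4 + 35 + 35 + 84 = 162.
Subtract triples: 0 + 0 + 0 + 4 = 4.
By inclusion–exclusion the count is 455 − 595 + 162 − 4 = 18.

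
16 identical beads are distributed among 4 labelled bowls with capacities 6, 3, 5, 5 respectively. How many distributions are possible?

Without the upper bounds there are C(19,3) = 969 ways to split 16 among 4 bowls.
Subtract solutions that violate a single cap (substitute x_i' = x_i − (cap_i+1)): x_1 ≥ 7 gives C(12,3) = 220; x_2 ≥ 4 gives C(15,3) = 455; x_3 ≥ 6 gives C(13,3) = 286; x_4 ≥ 6 gives C(13,3) = 286. Together 1247.
Add back pairs where two caps are both exceeded: 56 + 20 + 20 + 84 + 84 + 35 = 299.
Subtract triples: 0 + 0 + 0 + 1 = 1.
By inclusion–exclusion the count is 969 − 1247 + 299 − 1 = 20.

20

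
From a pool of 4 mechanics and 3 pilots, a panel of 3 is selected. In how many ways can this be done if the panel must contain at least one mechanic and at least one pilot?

Total 3-person selections from all 7: C(7,3) = 35.
Subtract selections that omit an entire group: no mechanics → C(3,3) = 1; no pilots → C(4,3) = 4.
Both groups omitted at once is impossible, so 35 − 5 = 30.

30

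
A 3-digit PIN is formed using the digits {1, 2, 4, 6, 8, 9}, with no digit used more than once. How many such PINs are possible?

120

With no repetition, fill the 3 digits in order: 6 choices, then 5, down to 4.
6 × 5 × 4 = 120.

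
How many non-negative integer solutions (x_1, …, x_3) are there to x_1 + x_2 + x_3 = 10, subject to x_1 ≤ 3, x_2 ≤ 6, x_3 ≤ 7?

22

Without the upper bounds there are C(12,2) = 66 ways to split 10 among 3 variables.
Subtract solutions that violate a single cap (substitute x_i' = x_i − (cap_i+1)): x_1 ≥ 4 gives C(8,2) = 28; x_2 ≥ 7 gives C(5,2) = 10; x_3 ≥ 8 gives C(4,2) = 6. Together 44.
No two caps can be exceeded simultaneously, so the pair terms are all 0.
By inclusion–exclusion the count is 66 − 44 + 0 = 22.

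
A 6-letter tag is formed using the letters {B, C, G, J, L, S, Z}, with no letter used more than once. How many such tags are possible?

Choose and order 6 of the 7 symbols: the first letter has 7 options, the next 6, and so on down to 2.
That product is 7 × 6 × 5 × 4 × 3 × 2 = 5040.

5040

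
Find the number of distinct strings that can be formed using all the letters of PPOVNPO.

420

PPOVNPO has 7 letters with O appearing twice and P appearing 3 times.
The number of distinct arrangements is 7!/(3!·2!) = 5040/12 = 420.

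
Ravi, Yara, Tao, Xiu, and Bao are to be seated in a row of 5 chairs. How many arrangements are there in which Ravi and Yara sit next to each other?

Place the 3 others and the Ravi-Yara pair as 4 objects in a line; the pair has 2 internal arrangements.
So the count is 2·(4)! = 48.

48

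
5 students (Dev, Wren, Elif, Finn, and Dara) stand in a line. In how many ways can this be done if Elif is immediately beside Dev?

48

Place the 3 others and the Elif-Dev pair as 4 objects in a line; the pair has 2 internal arrangements.
So the count is 2·(4)! = 48.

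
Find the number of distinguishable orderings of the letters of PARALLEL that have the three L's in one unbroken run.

Treat the 3 copies of L as a single block. The multiset to arrange is then {LLL, A, A, E, P, R}, 6 items in all.
That gives (6)!/(2!) = 360 arrangements.

360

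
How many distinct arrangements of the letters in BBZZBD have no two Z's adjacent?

Total arrangements of BBZZBD: 6!/(3!·2!) = 60.
If the two Z's are adjacent, glue them into one block, leaving 5 items to arrange: (5)!/(3!) = 20 ways.
Hence 60 − 20 = 40.

40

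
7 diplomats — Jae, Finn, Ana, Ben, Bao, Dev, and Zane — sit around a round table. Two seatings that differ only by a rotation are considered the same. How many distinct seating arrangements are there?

Around a circle, 7 distinct people have 7!/7 = (6)! = 720 rotationally distinct seatings.

720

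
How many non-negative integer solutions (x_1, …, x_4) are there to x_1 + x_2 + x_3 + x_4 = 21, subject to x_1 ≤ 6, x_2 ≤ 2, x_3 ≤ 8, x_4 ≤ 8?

19

Without the upper bounds there are C(24,3) = 2024 ways to split 21 among 4 variables.
Subtract solutions that violate a single cap (substitute x_i' = x_i − (cap_i+1)): x_1 ≥ 7 gives C(17,3) = 680; x_2 ≥ 3 gives C(21,3) = 1330; x_3 ≥ 9 gives C(15,3) = 455; x_4 ≥ 9 gives C(15,3) = 455. Together 2920.
Add back pairs where two caps are both exceeded: 364 + 56 + 56 + 220 + 220 + 20 = 936.
Subtract triples: 10 + 10 + 0 + 1 = 21.
By inclusion–exclusion the count is 2024 − 2920 + 936 − 21 = 19.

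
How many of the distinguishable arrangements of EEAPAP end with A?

Fix A in the last position and arrange the remaining 5 letters.
Those 5 letters have E appearing twice and P appearing twice, giving (5)!/(2!·2!) = 30.

30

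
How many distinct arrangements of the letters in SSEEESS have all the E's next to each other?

Treat the 3 copies of E as a single block. The multiset to arrange is then {EEE, S, S, S, S}, 5 items in all.
That gives (5)!/(4!) = 5 arrangements.

5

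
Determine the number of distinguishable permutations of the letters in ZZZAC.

20

Letter multiplicities in ZZZAC: A×1, C×1, Z×3.
Dividing 5! = 120 by 3! = 6 for the repeated letters gives 20.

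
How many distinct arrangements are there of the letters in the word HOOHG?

30

Letter multiplicities in HOOHG: G×1, H×2, O×2.
The number of distinct arrangements is 5!/(2!·2!) = 120/4 = 30.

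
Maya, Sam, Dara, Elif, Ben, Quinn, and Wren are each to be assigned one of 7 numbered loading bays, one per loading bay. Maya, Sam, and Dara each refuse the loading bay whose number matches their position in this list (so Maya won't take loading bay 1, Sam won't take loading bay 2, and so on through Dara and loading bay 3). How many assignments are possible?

3216

Let Aᵢ (for i ∈ {1, 2, 3}) be the placements that put person i in their forbidden loading bay. Any j of these fix j positions, leaving (7−j)! ways to fill the rest, and there are C(3,j) ways to pick which j.
By inclusion–exclusion, the number of valid placements is Σ_{j=0}^{3} (−1)^j C(3,j)·(7−j)!.
Computing: 5040 − 2160 + 360 − 24 = 3216.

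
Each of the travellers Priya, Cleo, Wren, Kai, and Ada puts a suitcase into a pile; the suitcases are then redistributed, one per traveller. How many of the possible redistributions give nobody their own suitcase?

44

Count assignments avoiding every fixed point. For any j of the 5 travellers fixed to their own suitcase, the other 5−j can be arranged in (5−j)! ways.
By inclusion–exclusion this is Σ_{j=0}^{5} (−1)^j C(5,j)·(5−j)!.
Computing: 120 − 120 + 60 − 20 + 5 − 1 = 44.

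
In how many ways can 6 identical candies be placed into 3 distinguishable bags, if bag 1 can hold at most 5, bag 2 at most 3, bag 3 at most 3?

15

By stars and bars, unrestricted non-negative solutions to x_1+…+x_3 = 6 number C(6+2,2) = 28.
Subtract solutions that violate a single cap (substitute x_i' = x_i − (cap_i+1)): x_1 ≥ 6 gives C(2,2) = 1; x_2 ≥ 4 gives C(4,2) = 6; x_3 ≥ 4 gives C(4,2) = 6. Together 13.
No two caps can be exceeded simultaneously, so the pair terms are all 0.
By inclusion–exclusion the count is 28 − 13 + 0 = 15.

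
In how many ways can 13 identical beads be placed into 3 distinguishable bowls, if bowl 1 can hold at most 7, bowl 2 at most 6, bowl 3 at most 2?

6

Without the upper bounds there are C(15,2) = 105 ways to split 13 among 3 bowls.
Subtract solutions that violate a single cap (substitute x_i' = x_i − (cap_i+1)): x_1 ≥ 8 gives C(7,2) = 21; x_2 ≥ 7 gives C(8,2) = 28; x_3 ≥ 3 gives C(12,2) = 66. Together 115.
Add back pairs where two caps are both exceeded: 0 + 6 + 10 = 16.
By inclusion–exclusion the count is 105 − 115 + 16 = 6.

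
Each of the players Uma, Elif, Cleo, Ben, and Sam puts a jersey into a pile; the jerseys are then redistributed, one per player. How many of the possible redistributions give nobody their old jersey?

44

Let Aᵢ be the assignments in which player i gets their old jersey. We want the size of the complement of A₁∪…∪A_5.
By inclusion–exclusion this is Σ_{j=0}^{5} (−1)^j C(5,j)·(5−j)!.
Computing: 120 − 120 + 60 − 20 + 5 − 1 = 44.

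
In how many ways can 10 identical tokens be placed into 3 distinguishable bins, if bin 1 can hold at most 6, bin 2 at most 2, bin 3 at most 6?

12

Without the upper bounds there are C(12,2) = 66 ways to split 10 among 3 bins.
Subtract solutions that violate a single cap (substitute x_i' = x_i − (cap_i+1)): x_1 ≥ 7 gives C(5,2) = 10; x_2 ≥ 3 gives C(9,2) = 36; x_3 ≥ 7 gives C(5,2) = 10. Together 56.
Add back pairs where two caps are both exceeded: 1 + 0 + 1 = 2.
By inclusion–exclusion the count is 66 − 56 + 2 = 12.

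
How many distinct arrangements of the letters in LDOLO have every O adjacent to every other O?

12

Treat the 2 copies of O as a single block. The multiset to arrange is then {OO, D, L, L}, 4 items in all.
That gives (4)!/(2!) = 12 arrangements.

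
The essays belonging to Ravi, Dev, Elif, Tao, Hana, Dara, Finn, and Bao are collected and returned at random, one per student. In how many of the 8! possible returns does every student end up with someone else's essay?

Count assignments avoiding every fixed point. For any j of the 8 students fixed to their own essay, the other 8−j can be arranged in (8−j)! ways.
By inclusion–exclusion this is Σ_{j=0}^{8} (−1)^j C(8,j)·(8−j)!.
Computing: 40320 − 40320 + 20160 − 6720 + 1680 − 336 + 56 − 8 + 1 = 14833.

14833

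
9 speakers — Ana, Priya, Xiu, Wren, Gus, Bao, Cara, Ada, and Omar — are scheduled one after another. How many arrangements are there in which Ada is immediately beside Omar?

80640

Place the 7 others and the Ada-Omar pair as 8 objects in a line; the pair has 2 internal arrangements.
That gives 2 × 8! = 2 × 40320 = 80640.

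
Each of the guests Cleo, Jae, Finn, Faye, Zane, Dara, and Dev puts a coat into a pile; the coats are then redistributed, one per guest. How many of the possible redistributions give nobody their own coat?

1854

Count assignments avoiding every fixed point. For any j of the 7 guests fixed to their own coat, the other 7−j can be arranged in (7−j)! ways.
By inclusion–exclusion this is Σ_{j=0}^{7} (−1)^j C(7,j)·(7−j)!.
Computing: 5040 − 5040 + 2520 − 840 + 210 − 42 + 7 − 1 = 1854.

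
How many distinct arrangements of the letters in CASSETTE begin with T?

1260

With the first slot taken by T, it remains to arrange the other 7 letters (CASSETE).
Those 7 letters have E appearing twice and S appearing twice, giving (7)!/(2!·2!) = 1260.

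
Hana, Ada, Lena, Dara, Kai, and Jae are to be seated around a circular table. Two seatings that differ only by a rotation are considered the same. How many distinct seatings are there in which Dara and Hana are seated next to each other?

Glue Dara and Hana into a block (2 internal orders). Seating 5 units around a circle gives (4)! arrangements.
So 2 × (4)! = 2 × 24 = 48.

48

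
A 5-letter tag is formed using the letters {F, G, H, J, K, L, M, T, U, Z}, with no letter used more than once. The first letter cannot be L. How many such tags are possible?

The first letter has 10−1 = 9 choices (anything except L).
The remaining 4 letters are filled from the other 9 symbols without repetition: 9 × 8 × 7 × 6 = 3024.
Total: 9 × 3024 = 27216.

27216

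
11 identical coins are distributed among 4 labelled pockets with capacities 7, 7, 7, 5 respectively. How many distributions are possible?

248

Ignoring the caps, the number of non-negative solutions to x_1+…+x_4 = 11 is C(14,3) = 364.
Subtract solutions that violate a single cap (substitute x_i' = x_i − (cap_i+1)): x_1 ≥ 8 gives C(6,3) = 20; x_2 ≥ 8 gives C(6,3) = 20; x_3 ≥ 8 gives C(6,3) = 20; x_4 ≥ 6 gives C(8,3) = 56. Together 116.
No two caps can be exceeded simultaneously, so the pair terms are all 0.
By inclusion–exclusion the count is 364 − 116 + 0 = 248.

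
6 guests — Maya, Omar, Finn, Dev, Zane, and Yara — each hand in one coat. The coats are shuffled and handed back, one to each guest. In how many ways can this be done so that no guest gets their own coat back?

265

Count assignments avoiding every fixed point. For any j of the 6 guests fixed to their own coat, the other 6−j can be arranged in (6−j)! ways.
By inclusion–exclusion this is Σ_{j=0}^{6} (−1)^j C(6,j)·(6−j)!.
Computing: 720 − 720 + 360 − 120 + 30 − 6 + 1 = 265.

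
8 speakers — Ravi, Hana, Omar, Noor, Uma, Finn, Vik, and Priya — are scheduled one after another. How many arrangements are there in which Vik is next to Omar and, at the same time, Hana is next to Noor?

2880

Treat {Vik,Omar} as one block (2 orders) and {Hana,Noor} as another (2 orders).
That leaves 6 units to arrange: 2 × 2 × 6! = 4 × 720 = 2880.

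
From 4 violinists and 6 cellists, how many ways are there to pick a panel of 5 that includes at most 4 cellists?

246

Split by how many cellists are chosen (0 through 4).
Sum: C(6,0)·C(4,5) + C(6,1)·C(4,4) + C(6,2)·C(4,3) + C(6,3)·C(4,2) + C(6,4)·C(4,1) = 0 + 6 + 60 + 120 + 60 = 246.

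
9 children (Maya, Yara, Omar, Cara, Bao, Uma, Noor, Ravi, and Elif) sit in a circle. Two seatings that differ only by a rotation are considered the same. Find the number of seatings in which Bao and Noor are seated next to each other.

Glue Bao and Noor into a block (2 internal orders). Seating 8 units around a circle gives (7)! arrangements.
So 2 × (7)! = 2 × 5040 = 10080.

10080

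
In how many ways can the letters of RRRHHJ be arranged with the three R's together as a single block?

Treat the 3 copies of R as a single block. The multiset to arrange is then {RRR, H, H, J}, 4 items in all.
That gives (4)!/(2!) = 12 arrangements.

12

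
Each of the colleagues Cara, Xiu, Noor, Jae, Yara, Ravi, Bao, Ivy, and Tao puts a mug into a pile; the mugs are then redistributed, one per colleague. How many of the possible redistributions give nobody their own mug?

133496

Let Aᵢ be the assignments in which colleague i gets their own mug. We want the size of the complement of A₁∪…∪A_9.
By inclusion–exclusion this is Σ_{j=0}^{9} (−1)^j C(9,j)·(9−j)!.
Computing: 362880 − 362880 + 181440 − 60480 + 15120 − 3024 + 504 − 72 + 9 − 1 = 133496.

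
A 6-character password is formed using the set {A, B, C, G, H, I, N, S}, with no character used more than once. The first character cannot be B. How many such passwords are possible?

17640

The first character has 8−1 = 7 choices (anything except B).
The remaining 5 characters are filled from the other 7 symbols without repetition: 7 × 6 × 5 × 4 × 3 = 2520.
Total: 7 × 2520 = 17640.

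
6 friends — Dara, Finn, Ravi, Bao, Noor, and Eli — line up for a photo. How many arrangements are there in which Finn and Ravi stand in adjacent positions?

Glue Finn and Ravi into one block (2 internal orders), leaving 5 units to arrange in a row.
So the count is 2·(5)! = 240.

240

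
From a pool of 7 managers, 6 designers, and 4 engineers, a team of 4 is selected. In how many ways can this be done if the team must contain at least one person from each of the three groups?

1176

With no constraint there are C(17,4) = 2380 possible selections.
Selections missing a whole group: no managers → C(10,4) = 210; no designers → C(11,4) = 330; no engineers → C(13,4) = 715.
Add back selections omitting two groups (i.e. drawn from a single group): C(7,4) + C(6,4) + C(4,4) = 51.
By inclusion–exclusion: 2380 − 1255 + 51 = 1176.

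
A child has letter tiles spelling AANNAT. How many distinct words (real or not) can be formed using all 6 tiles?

AANNAT has 6 letters with A appearing 3 times and N appearing twice.
The number of distinct arrangements is 6!/(3!·2!) = 720/12 = 60.

60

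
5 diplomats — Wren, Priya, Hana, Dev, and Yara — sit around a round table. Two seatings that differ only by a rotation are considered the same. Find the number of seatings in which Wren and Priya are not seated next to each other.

12

Without the restriction there are (4)! = 24 seatings.
Seatings with Wren beside Priya: treat them as a block with 2 internal orders, giving 2 × (3)! = 12.
Subtracting, 24 − 12 = 12.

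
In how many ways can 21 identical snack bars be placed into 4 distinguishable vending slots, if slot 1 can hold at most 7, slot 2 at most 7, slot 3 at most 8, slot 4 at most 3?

34

Without the upper bounds there are C(24,3) = 2024 ways to split 21 among 4 vending slots.
Subtract solutions that violate a single cap (substitute x_i' = x_i − (cap_i+1)): x_1 ≥ 8 gives C(16,3) = 560; x_2 ≥ 8 gives C(16,3) = 560; x_3 ≥ 9 gives C(15,3) = 455; x_4 ≥ 4 gives C(20,3) = 1140. Together 2715.
Add back pairs where two caps are both exceeded: 56 + 35 + 220 + 35 + 220 + 165 = 731.
Subtract triples: 0 + 4 + 1 + 1 = 6.
By inclusion–exclusion the count is 2024 − 2715 + 731 − 6 = 34.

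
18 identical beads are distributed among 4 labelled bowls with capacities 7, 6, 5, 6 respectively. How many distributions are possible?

83

Without the upper bounds there are C(21,3) = 1330 ways to split 18 among 4 bowls.
Subtract solutions that violate a single cap (substitute x_i' = x_i − (cap_i+1)): x_1 ≥ 8 gives C(13,3) = 286; x_2 ≥ 7 gives C(14,3) = 364; x_3 ≥ 6 gives C(15,3) = 455; x_4 ≥ 7 gives C(14,3) = 364. Together 1469.
Add back pairs where two caps are both exceeded: 20 + 35 + 20 + 56 + 35 + 56 = 222.
By inclusion–exclusion the count is 1330 − 1469 + 222 = 83.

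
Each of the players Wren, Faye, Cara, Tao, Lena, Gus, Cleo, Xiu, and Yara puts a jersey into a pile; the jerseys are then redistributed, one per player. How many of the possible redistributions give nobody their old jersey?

133496

This is the derangement count D_9: permutations of 9 items with no fixed point.
By inclusion–exclusion this is Σ_{j=0}^{9} (−1)^j C(9,j)·(9−j)!.
Computing: 362880 − 362880 + 181440 − 60480 + 15120 − 3024 + 504 − 72 + 9 − 1 = 133496.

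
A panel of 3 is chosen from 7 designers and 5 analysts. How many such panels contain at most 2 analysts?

210

Split by how many analysts are chosen (0 through 2).
Sum: C(5,0)·C(7,3) + C(5,1)·C(7,2) + C(5,2)·C(7,1) = 35 + 105 + 70 = 210.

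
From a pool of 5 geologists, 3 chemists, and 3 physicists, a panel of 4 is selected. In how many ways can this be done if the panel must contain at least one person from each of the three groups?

180

With no constraint there are C(11,4) = 330 possible selections.
Selections missing a whole group: no geologists → C(6,4) = 15; no chemists → C(8,4) = 70; no physicists → C(8,4) = 70.
Add back selections omitting two groups (i.e. drawn from a single group): C(5,4) + C(3,4) + C(3,4) = 5.
By inclusion–exclusion: 330 − 155 + 5 = 180.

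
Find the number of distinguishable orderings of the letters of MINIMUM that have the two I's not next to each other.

Total arrangements of MINIMUM: 7!/(3!·2!) = 420.
Arrangements with the I's together: treat II as one letter, giving (6)!/(3!) = 120.
Hence 420 − 120 = 300.

300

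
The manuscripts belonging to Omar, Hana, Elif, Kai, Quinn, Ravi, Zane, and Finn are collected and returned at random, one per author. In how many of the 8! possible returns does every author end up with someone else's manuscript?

Let Aᵢ be the assignments in which author i gets their own manuscript. We want the size of the complement of A₁∪…∪A_8.
By inclusion–exclusion this is Σ_{j=0}^{8} (−1)^j C(8,j)·(8−j)!.
Computing: 40320 − 40320 + 20160 − 6720 + 1680 − 336 + 56 − 8 + 1 = 14833.

14833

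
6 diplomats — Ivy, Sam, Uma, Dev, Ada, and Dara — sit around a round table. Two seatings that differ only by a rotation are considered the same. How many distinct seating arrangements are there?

120

Seat Ivy anywhere (absorbing the rotational symmetry), then permute the other 5: (5)! = 120.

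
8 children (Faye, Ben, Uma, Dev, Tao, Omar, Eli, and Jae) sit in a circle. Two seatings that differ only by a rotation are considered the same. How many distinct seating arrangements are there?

5040

Fix one person's seat to break rotational symmetry; the remaining 7 people can be arranged in (7)! = 5040 ways.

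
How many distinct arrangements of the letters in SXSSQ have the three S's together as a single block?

6

Treat the 3 copies of S as a single block. The multiset to arrange is then {SSS, Q, X}, 3 items in all.
All 3 items are distinct, so there are (3)! = 6 arrangements.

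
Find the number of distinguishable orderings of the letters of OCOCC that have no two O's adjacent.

6

Total arrangements of OCOCC: 5!/(3!·2!) = 10.
If the two O's are adjacent, glue them into one block, leaving 4 items to arrange: (4)!/(3!) = 4 ways.
Subtracting, 10 − 4 = 6 arrangements keep the O's apart.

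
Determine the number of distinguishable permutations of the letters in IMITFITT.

IMITFITT has 8 letters with I appearing 3 times and T appearing 3 times.
So there are 8! / (3!·3!) = 1120 distinguishable arrangements.

1120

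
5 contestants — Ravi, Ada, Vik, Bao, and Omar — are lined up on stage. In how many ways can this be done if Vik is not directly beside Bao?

72

There are 5! = 120 arrangements in all. If Vik and Bao are adjacent, merging them into one block gives 2·(4)! = 48 arrangements.
Complementary counting: 120 − 48 = 72.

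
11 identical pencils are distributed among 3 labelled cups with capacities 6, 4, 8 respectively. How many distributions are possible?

Ignoring the caps, the number of non-negative solutions to x_1+…+x_3 = 11 is C(13,2) = 78.
Subtract solutions that violate a single cap (substitute x_i' = x_i − (cap_i+1)): x_1 ≥ 7 gives C(6,2) = 15; x_2 ≥ 5 gives C(8,2) = 28; x_3 ≥ 9 gives C(4,2) = 6. Together 49.
No two caps can be exceeded simultaneously, so the pair terms are all 0.
By inclusion–exclusion the count is 78 − 49 + 0 = 29.

29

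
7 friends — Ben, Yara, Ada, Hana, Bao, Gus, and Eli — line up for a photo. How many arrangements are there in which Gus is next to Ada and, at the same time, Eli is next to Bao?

Treat {Gus,Ada} as one block (2 orders) and {Eli,Bao} as another (2 orders).
That leaves 5 units to arrange: 2 × 2 × 5! = 4 × 120 = 480.

480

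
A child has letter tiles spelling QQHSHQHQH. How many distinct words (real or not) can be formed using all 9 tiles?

630

The 9 letters of QQHSHQHQH have repeats: H appearing 4 times and Q appearing 4 times.
The number of distinct arrangements is 9!/(4!·4!) = 362880/576 = 630.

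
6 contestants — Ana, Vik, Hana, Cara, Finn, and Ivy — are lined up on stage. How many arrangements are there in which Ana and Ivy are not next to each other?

There are 6! = 720 arrangements in all. If Ana and Ivy are adjacent, merging them into one block gives 2·(5)! = 240 arrangements.
So 720 − 240 = 480 arrangements keep them apart.

480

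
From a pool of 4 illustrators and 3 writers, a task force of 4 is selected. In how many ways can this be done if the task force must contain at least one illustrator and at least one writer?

Unrestricted: C(7,4) = 35 ways to pick any 4 of the 7.
Subtract selections that omit an entire group: no illustrators → C(3,4) = 0; no writers → C(4,4) = 1.
Both groups omitted at once is impossible, so 35 − 1 = 34.

34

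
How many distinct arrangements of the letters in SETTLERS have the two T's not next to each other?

3780

Total arrangements of SETTLERS: 8!/(2!·2!·2!) = 5040.
If the two T's are adjacent, glue them into one block, leaving 7 items to arrange: (7)!/(2!·2!) = 1260 ways.
Subtracting, 5040 − 1260 = 3780 arrangements keep the T's apart.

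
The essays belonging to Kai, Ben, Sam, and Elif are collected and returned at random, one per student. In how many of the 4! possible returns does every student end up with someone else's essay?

Let Aᵢ be the assignments in which student i gets their own essay. We want the size of the complement of A₁∪…∪A_4.
By inclusion–exclusion this is Σ_{j=0}^{4} (−1)^j C(4,j)·(4−j)!.
Computing: 24 − 24 + 12 − 4 + 1 = 9.

9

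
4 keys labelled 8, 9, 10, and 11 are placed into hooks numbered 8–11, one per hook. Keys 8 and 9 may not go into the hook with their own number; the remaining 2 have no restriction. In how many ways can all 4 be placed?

Let Aᵢ (for i ∈ {8, 9}) be the placements that put key i in its forbidden hook. Any j of these fix j positions, leaving (4−j)! ways to fill the rest, and there are C(2,j) ways to pick which j.
By inclusion–exclusion, the number of valid placements is Σ_{j=0}^{2} (−1)^j C(2,j)·(4−j)!.
Computing: 24 − 12 + 2 = 14.

14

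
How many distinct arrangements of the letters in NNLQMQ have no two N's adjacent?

There are 6!/(2!·2!) = 180 arrangements of NNLQMQ in total.
Arrangements with the N's together: treat NN as one letter, giving (5)!/(2!) = 60.
Hence 180 − 60 = 120.

120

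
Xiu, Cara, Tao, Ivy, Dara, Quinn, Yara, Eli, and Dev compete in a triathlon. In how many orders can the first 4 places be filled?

There are 9 choices for 1st place, 8 for 2nd, and so on down to 6 for position 4.
That gives 9 × 8 × 7 × 6 = 3024.

3024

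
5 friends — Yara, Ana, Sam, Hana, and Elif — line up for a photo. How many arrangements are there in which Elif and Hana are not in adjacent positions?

72

Of the 5! = 120 arrangements, those with Elif and Hana adjacent number 2 × 4! = 48 (treat the pair as a block with 2 internal orders).
Complementary counting: 120 − 48 = 72.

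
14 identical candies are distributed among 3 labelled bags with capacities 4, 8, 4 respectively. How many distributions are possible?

Ignoring the caps, the number of non-negative solutions to x_1+…+x_3 = 14 is C(16,2) = 120.
Subtract solutions that violate a single cap (substitute x_i' = x_i − (cap_i+1)): x_1 ≥ 5 gives C(11,2) = 55; x_2 ≥ 9 gives C(7,2) = 21; x_3 ≥ 5 gives C(11,2) = 55. Together 131.
Add back pairs where two caps are both exceeded: 1 + 15 + 1 = 17.
By inclusion–exclusion the count is 120 − 131 + 17 = 6.

6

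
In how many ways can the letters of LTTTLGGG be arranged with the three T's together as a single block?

Treat the 3 copies of T as a single block. The multiset to arrange is then {TTT, G, G, G, L, L}, 6 items in all.
That gives (6)!/(3!·2!) = 60 arrangements.

60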